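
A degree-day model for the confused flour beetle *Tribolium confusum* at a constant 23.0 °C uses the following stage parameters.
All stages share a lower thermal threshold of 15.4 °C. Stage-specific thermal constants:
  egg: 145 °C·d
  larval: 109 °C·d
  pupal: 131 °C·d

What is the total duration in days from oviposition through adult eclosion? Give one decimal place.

50.7 days

Daily accumulation at 23.0 °C = 23.0 − 15.4 = 7.6 DD/day.
Total K = 145 + 109 + 131 = 385 DD.
Total duration = 385 / 7.6 = 50.658 ≈ 50.7 days.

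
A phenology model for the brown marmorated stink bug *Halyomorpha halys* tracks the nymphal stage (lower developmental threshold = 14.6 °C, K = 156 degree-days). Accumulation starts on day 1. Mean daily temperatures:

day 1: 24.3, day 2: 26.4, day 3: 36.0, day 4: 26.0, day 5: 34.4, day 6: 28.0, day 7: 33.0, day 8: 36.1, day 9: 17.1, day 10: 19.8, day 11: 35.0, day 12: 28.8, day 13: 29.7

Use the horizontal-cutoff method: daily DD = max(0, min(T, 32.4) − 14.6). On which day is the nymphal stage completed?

day 12

Daily DD above 14.6 °C (capped at 17.8): 9.7, 11.8, 17.8, 11.4, 17.8, 13.4, 17.8, 17.8, 2.5, 5.2, 17.8, 14.2, 15.1.
Cumulative: 9.7, 21.5, 39.3, 50.7, 68.5, 81.9, 99.7, 117.5, 120.0, 125.2, 143.0, 157.2, 172.3.
The total first reaches 156 DD on day 12.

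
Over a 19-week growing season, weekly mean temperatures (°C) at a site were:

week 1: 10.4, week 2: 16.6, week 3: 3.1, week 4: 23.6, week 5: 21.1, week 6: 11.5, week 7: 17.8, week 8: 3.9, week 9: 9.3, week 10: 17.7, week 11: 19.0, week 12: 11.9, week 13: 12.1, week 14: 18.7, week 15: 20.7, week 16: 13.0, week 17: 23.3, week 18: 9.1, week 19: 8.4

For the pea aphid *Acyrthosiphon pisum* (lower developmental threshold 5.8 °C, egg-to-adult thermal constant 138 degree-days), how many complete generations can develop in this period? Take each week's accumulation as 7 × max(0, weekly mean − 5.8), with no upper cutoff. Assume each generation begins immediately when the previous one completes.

Weekly DD (7 × max(0, T̄ − 5.8)): 32.2, 75.6, 0.0, 124.6, 107.1, 39.9, 84.0, 0.0, 24.5, 83.3, 92.4, 42.7, 44.1, 90.3, 104.3, 50.4, 122.5, 23.1, 18.2.
Season total = 1159.2 DD.
Complete generations = ⌊1159.2 / 138⌋ = 8.

8 generations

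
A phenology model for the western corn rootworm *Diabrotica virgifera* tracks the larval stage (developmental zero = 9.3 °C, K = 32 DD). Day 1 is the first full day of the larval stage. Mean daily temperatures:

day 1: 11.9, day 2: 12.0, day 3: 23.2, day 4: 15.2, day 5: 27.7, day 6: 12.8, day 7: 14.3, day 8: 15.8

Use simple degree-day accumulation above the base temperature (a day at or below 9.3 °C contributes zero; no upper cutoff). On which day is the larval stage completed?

Daily DD above 9.3 °C: 2.6, 2.7, 13.9, 5.9, 18.4, 3.5, 5.0, 6.5.
Cumulative: 2.6, 5.3, 19.2, 25.1, 43.5, 47.0, 52.0, 58.5.
The total first reaches 32 DD on day 5.

day 5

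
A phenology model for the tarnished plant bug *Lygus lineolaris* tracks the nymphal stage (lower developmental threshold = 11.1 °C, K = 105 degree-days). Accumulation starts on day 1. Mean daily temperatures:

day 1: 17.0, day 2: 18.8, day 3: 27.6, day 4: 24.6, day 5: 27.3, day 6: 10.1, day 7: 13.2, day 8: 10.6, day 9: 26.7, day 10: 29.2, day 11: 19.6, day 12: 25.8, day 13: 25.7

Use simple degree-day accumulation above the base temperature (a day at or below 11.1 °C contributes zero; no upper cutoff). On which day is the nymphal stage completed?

Daily DD above 11.1 °C: 5.9, 7.7, 16.5, 13.5, 16.2, 0.0, 2.1, 0.0, 15.6, 18.1, 8.5, 14.7, 14.6.
Cumulative: 5.9, 13.6, 30.1, 43.6, 59.8, 59.8, 61.9, 61.9, 77.5, 95.6, 104.1, 118.8, 133.4.
The total first reaches 105 DD on day 12.

day 12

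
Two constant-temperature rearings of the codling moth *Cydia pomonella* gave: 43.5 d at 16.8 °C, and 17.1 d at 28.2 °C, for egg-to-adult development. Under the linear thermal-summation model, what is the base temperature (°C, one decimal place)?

Under the model K = D·(T − T_b), so D₁·(T₁ − T_b) = D₂·(T₂ − T_b).
43.5·(16.8 − T_b) = 17.1·(28.2 − T_b)
T_b = (43.5·16.8 − 17.1·28.2) / (43.5 − 17.1) = 248.58 / 26.4 = 9.416 °C ≈ 9.4 °C.

9.4 °C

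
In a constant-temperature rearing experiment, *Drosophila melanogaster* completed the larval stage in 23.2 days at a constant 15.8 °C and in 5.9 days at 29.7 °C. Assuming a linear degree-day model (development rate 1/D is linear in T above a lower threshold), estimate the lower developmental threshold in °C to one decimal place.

11.1 °C

Linear rate model ⇒ the product D·(T − T_b) is constant across temperatures.
23.2·(15.8 − T_b) = 5.9·(29.7 − T_b)
T_b = (23.2·15.8 − 5.9·29.7) / (23.2 − 5.9) = 191.33 / 17.3 = 11.060 °C ≈ 11.1 °C.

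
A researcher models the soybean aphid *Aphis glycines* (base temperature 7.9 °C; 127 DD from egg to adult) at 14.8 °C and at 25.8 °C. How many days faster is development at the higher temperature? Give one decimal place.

At 14.8 °C: 127 / (14.8 − 7.9) = 127 / 6.9 = 18.406 d.
At 25.8 °C: 127 / (25.8 − 7.9) = 127 / 17.9 = 7.095 d.
Difference = |18.406 − 7.095| = 11.311 ≈ 11.3 days.

11.3 days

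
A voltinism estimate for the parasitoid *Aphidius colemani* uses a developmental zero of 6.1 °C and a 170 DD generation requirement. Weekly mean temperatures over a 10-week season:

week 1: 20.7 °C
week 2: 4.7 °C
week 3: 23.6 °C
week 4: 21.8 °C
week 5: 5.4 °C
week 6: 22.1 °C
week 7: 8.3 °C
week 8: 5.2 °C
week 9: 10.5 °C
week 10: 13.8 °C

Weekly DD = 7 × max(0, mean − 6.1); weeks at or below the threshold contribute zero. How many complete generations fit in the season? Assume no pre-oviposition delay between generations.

3 generations

Weekly DD (7 × max(0, T̄ − 6.1)): 102.2, 0.0, 122.5, 109.9, 0.0, 112.0, 15.4, 0.0, 30.8, 53.9.
Season total = 546.7 DD.
Complete generations = ⌊546.7 / 170⌋ = 3.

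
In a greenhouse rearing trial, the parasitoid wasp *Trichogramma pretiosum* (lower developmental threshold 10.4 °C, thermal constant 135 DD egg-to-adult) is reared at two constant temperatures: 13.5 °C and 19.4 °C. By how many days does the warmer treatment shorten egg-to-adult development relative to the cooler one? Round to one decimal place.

At 13.5 °C: 135 / (13.5 − 10.4) = 135 / 3.1 = 43.548 d.
At 19.4 °C: 135 / (19.4 − 10.4) = 135 / 9.0 = 15.000 d.
Difference = |43.548 − 15.000| = 28.548 ≈ 28.5 days.

28.5 days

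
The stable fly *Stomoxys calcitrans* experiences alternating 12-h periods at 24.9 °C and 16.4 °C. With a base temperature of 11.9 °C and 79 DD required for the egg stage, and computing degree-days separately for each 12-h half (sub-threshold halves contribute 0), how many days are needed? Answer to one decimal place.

9.0 days

Day half: max(0, 24.9 − 11.9) × 0.5 = 13.0 × 0.5 = 6.50 DD.
Night half: max(0, 16.4 − 11.9) × 0.5 = 4.5 × 0.5 = 2.25 DD.
Per 24 h: 8.75 DD/day.
Duration = 79 / 8.75 = 9.029 ≈ 9.0 days.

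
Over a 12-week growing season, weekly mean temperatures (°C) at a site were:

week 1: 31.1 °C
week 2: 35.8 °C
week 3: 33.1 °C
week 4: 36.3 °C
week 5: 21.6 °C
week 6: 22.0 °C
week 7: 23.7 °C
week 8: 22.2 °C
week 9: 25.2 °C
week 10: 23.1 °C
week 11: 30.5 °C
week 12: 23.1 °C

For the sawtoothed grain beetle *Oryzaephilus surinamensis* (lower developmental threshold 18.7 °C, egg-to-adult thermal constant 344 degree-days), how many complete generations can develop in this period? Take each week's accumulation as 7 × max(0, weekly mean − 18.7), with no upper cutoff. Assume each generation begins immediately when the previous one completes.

Weekly DD (7 × max(0, T̄ − 18.7)): 86.8, 119.7, 100.8, 123.2, 20.3, 23.1, 35.0, 24.5, 45.5, 30.8, 82.6, 30.8.
Season total = 723.1 DD.
Complete generations = ⌊723.1 / 344⌋ = 2.

2 generations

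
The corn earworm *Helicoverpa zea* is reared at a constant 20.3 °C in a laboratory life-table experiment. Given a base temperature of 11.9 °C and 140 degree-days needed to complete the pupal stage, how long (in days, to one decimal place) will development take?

Daily accumulation = 20.3 − 11.9 = 8.4 DD/day.
Duration = 140 / 8.4 = 16.667 ≈ 16.7 days.

16.7 days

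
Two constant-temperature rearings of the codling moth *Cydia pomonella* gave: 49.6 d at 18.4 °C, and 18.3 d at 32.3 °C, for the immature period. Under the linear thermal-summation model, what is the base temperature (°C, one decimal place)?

10.3 °C

Under the model K = D·(T − T_b), so D₁·(T₁ − T_b) = D₂·(T₂ − T_b).
49.6·(18.4 − T_b) = 18.3·(32.3 − T_b)
T_b = (49.6·18.4 − 18.3·32.3) / (49.6 − 18.3) = 321.55 / 31.3 = 10.273 °C ≈ 10.3 °C.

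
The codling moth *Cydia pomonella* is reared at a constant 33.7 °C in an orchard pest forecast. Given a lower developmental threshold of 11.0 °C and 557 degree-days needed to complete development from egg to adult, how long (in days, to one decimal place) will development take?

Daily accumulation = 33.7 − 11.0 = 22.7 DD/day.
Duration = 557 / 22.7 = 24.537 ≈ 24.5 days.

24.5 days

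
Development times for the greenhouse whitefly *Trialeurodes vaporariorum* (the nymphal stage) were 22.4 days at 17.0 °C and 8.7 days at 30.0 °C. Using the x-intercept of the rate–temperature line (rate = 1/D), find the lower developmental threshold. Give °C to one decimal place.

Under the model K = D·(T − T_b), so D₁·(T₁ − T_b) = D₂·(T₂ − T_b).
22.4·(17.0 − T_b) = 8.7·(30.0 − T_b)
T_b = (22.4·17.0 − 8.7·30.0) / (22.4 − 8.7) = 119.80 / 13.7 = 8.745 °C ≈ 8.7 °C.

8.7 °C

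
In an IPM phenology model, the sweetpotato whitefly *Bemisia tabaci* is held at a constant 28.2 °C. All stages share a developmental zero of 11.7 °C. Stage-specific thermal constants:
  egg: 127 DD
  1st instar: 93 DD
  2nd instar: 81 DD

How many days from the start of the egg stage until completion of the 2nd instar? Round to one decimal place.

Daily accumulation at 28.2 °C = 28.2 − 11.7 = 16.5 DD/day.
Total K = 127 + 93 + 81 = 301 DD.
Total duration = 301 / 16.5 = 18.242 ≈ 18.2 days.

18.2 days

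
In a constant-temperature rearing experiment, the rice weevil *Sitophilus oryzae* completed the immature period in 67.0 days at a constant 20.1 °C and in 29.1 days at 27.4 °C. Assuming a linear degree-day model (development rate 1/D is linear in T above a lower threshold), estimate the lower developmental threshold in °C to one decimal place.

Under the model K = D·(T − T_b), so D₁·(T₁ − T_b) = D₂·(T₂ − T_b).
67.0·(20.1 − T_b) = 29.1·(27.4 − T_b)
T_b = (67.0·20.1 − 29.1·27.4) / (67.0 − 29.1) = 549.36 / 37.9 = 14.495 °C ≈ 14.5 °C.

14.5 °C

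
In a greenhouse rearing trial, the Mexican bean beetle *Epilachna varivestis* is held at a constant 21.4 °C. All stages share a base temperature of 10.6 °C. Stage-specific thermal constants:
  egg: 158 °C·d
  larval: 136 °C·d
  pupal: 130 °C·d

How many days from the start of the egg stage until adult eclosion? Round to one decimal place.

39.3 days

Daily accumulation at 21.4 °C = 21.4 − 10.6 = 10.8 DD/day.
Total K = 158 + 136 + 130 = 424 DD.
Total duration = 424 / 10.8 = 39.259 ≈ 39.3 days.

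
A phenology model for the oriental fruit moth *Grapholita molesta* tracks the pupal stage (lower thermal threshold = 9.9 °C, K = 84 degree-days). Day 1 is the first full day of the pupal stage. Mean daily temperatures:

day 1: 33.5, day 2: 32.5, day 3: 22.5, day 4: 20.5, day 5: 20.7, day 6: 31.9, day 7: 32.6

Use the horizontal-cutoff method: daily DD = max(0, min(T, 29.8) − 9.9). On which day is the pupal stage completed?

Daily DD above 9.9 °C (capped at 19.9): 19.9, 19.9, 12.6, 10.6, 10.8, 19.9, 19.9.
Cumulative: 19.9, 39.8, 52.4, 63.0, 73.8, 93.7, 113.6.
The total first reaches 84 DD on day 6.

day 6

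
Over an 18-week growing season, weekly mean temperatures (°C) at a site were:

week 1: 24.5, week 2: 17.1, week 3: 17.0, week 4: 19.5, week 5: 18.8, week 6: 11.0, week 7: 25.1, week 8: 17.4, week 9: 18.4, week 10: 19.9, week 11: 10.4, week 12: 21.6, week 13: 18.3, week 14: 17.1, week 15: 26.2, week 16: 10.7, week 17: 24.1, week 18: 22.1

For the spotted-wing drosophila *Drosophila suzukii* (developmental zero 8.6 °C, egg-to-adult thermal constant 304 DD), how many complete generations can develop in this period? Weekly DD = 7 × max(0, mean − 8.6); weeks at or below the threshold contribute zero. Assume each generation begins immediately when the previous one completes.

Weekly DD (7 × max(0, T̄ − 8.6)): 111.3, 59.5, 58.8, 76.3, 71.4, 16.8, 115.5, 61.6, 68.6, 79.1, 12.6, 91.0, 67.9, 59.5, 123.2, 14.7, 108.5, 94.5.
Season total = 1290.8 DD.
Complete generations = ⌊1290.8 / 304⌋ = 4.

4 generations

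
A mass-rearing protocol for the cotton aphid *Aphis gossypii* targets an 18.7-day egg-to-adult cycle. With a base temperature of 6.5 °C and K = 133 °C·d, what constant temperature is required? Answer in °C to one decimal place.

13.6 °C

Required daily accumulation = 133 / 18.7 = 7.112 DD/day.
T = T_base + 7.112 = 6.5 + 7.112 = 13.612 ≈ 13.6 °C.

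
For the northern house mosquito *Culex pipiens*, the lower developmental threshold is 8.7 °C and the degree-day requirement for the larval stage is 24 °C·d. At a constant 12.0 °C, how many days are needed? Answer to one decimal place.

Daily accumulation = 12.0 − 8.7 = 3.3 DD/day.
Duration = 24 / 3.3 = 7.273 ≈ 7.3 days.

7.3 days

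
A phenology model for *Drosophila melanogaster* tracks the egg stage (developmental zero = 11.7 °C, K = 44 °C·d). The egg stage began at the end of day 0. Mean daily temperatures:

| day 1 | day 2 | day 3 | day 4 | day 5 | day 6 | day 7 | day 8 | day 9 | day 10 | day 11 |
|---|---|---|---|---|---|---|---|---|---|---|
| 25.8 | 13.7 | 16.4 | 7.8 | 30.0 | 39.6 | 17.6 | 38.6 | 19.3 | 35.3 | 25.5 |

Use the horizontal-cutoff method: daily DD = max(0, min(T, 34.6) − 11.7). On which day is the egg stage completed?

day 6

Daily DD above 11.7 °C (capped at 22.9): 14.1, 2.0, 4.7, 0.0, 18.3, 22.9, 5.9, 22.9, 7.6, 22.9, 13.8.
Cumulative: 14.1, 16.1, 20.8, 20.8, 39.1, 62.0, 67.9, 90.8, 98.4, 121.3, 135.1.
The total first reaches 44 DD on day 6.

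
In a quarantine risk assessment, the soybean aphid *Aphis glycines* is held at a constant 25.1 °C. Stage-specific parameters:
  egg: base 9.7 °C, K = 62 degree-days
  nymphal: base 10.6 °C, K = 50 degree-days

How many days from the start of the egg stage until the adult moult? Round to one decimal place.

7.5 days

egg: 62 / (25.1 − 9.7) = 62 / 15.4 = 4.026 d.
nymphal: 50 / (25.1 − 10.6) = 50 / 14.5 = 3.448 d.
Sum = 7.474 ≈ 7.5 days.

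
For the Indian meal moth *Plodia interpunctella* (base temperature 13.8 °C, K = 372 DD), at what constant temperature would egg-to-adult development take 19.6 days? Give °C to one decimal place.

Required daily accumulation = 372 / 19.6 = 18.980 DD/day.
T = T_base + 18.980 = 13.8 + 18.980 = 32.780 ≈ 32.8 °C.

32.8 °C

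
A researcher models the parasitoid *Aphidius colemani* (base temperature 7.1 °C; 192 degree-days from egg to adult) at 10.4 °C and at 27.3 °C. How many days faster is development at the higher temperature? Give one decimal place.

At 10.4 °C: 192 / (10.4 − 7.1) = 192 / 3.3 = 58.182 d.
At 27.3 °C: 192 / (27.3 − 7.1) = 192 / 20.2 = 9.505 d.
Difference = |58.182 − 9.505| = 48.677 ≈ 48.7 days.

48.7 days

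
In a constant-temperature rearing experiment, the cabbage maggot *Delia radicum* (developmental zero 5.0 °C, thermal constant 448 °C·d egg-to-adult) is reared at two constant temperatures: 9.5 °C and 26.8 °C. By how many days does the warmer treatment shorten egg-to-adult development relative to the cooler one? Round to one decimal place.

At 9.5 °C: 448 / (9.5 − 5.0) = 448 / 4.5 = 99.556 d.
At 26.8 °C: 448 / (26.8 − 5.0) = 448 / 21.8 = 20.550 d.
Difference = |99.556 − 20.550| = 79.005 ≈ 79.0 days.

79.0 days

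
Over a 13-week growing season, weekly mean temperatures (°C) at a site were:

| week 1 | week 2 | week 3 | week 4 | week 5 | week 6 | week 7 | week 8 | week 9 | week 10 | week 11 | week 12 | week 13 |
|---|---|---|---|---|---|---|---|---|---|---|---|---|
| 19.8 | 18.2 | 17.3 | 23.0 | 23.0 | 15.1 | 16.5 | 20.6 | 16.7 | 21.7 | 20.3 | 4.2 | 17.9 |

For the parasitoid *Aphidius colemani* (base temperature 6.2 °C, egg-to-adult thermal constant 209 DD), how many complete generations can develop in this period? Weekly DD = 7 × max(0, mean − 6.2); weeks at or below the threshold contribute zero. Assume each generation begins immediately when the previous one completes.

5 generations

Weekly DD (7 × max(0, T̄ − 6.2)): 95.2, 84.0, 77.7, 117.6, 117.6, 62.3, 72.1, 100.8, 73.5, 108.5, 98.7, 0.0, 81.9.
Season total = 1089.9 DD.
Complete generations = ⌊1089.9 / 209⌋ = 5.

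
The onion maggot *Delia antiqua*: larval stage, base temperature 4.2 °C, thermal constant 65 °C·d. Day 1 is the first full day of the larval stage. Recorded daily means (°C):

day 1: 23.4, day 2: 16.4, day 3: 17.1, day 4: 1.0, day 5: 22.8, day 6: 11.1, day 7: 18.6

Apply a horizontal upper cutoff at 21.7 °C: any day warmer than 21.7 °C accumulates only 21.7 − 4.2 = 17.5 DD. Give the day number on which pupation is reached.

day 6

Daily DD above 4.2 °C (capped at 17.5): 17.5, 12.2, 12.9, 0.0, 17.5, 6.9, 14.4.
Cumulative: 17.5, 29.7, 42.6, 42.6, 60.1, 67.0, 81.4.
The total first reaches 65 DD on day 6.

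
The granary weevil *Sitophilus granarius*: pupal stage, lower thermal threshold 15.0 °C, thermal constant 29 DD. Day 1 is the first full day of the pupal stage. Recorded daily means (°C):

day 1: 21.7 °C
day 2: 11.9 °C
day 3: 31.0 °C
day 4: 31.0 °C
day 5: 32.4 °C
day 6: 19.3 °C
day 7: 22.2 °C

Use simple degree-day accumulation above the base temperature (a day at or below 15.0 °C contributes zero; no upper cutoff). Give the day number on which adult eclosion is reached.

day 4

Daily DD above 15.0 °C: 6.7, 0.0, 16.0, 16.0, 17.4, 4.3, 7.2.
Cumulative: 6.7, 6.7, 22.7, 38.7, 56.1, 60.4, 67.6.
The total first reaches 29 DD on day 4.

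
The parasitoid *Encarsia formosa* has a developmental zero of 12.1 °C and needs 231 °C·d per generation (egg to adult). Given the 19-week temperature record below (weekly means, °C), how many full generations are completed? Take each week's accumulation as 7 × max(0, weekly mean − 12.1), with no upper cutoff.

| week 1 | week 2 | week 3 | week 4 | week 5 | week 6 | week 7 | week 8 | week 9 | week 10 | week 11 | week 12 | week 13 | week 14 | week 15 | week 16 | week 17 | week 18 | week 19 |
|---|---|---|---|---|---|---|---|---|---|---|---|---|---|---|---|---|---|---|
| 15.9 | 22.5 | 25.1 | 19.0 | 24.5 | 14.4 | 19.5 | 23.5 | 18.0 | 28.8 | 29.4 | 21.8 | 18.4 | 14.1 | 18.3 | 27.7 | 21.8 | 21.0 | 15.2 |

5 generations

Weekly DD (7 × max(0, T̄ − 12.1)): 26.6, 72.8, 91.0, 48.3, 86.8, 16.1, 51.8, 79.8, 41.3, 116.9, 121.1, 67.9, 44.1, 14.0, 43.4, 109.2, 67.9, 62.3, 21.7.
Season total = 1183.0 DD.
Complete generations = ⌊1183.0 / 231⌋ = 5.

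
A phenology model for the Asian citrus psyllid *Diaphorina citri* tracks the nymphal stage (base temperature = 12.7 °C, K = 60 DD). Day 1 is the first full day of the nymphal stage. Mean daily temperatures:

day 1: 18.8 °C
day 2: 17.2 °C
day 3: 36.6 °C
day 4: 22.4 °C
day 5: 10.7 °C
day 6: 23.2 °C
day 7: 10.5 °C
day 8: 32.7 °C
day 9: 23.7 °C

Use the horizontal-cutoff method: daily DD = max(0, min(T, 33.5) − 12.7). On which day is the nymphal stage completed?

Daily DD above 12.7 °C (capped at 20.8): 6.1, 4.5, 20.8, 9.7, 0.0, 10.5, 0.0, 20.0, 11.0.
Cumulative: 6.1, 10.6, 31.4, 41.1, 41.1, 51.6, 51.6, 71.6, 82.6.
The total first reaches 60 DD on day 8.

day 8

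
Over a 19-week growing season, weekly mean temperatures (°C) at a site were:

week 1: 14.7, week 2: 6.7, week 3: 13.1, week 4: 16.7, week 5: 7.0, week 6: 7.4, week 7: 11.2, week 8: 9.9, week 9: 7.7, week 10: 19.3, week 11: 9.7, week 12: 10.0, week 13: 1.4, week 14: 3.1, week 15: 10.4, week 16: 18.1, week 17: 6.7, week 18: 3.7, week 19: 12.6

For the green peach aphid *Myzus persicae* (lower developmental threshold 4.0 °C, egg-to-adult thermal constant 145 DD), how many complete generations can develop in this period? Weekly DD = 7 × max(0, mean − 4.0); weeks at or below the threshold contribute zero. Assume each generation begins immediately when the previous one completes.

5 generations

Weekly DD (7 × max(0, T̄ − 4.0)): 74.9, 18.9, 63.7, 88.9, 21.0, 23.8, 50.4, 41.3, 25.9, 107.1, 39.9, 42.0, 0.0, 0.0, 44.8, 98.7, 18.9, 0.0, 60.2.
Season total = 820.4 DD.
Complete generations = ⌊820.4 / 145⌋ = 5.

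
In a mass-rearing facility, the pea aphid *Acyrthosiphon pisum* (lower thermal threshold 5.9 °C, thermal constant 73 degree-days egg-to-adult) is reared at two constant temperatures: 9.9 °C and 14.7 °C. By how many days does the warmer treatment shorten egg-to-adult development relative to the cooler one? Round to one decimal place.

10.0 days

At 9.9 °C: 73 / (9.9 − 5.9) = 73 / 4.0 = 18.250 d.
At 14.7 °C: 73 / (14.7 − 5.9) = 73 / 8.8 = 8.295 d.
Difference = |18.250 − 8.295| = 9.955 ≈ 10.0 days.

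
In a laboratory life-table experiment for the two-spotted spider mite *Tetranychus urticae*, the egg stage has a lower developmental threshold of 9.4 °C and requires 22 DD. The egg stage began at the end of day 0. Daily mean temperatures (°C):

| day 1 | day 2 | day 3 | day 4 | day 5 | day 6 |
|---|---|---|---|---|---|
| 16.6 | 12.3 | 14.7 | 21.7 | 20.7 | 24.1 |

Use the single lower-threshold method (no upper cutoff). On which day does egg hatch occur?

day 4

Daily DD above 9.4 °C: 7.2, 2.9, 5.3, 12.3, 11.3, 14.7.
Cumulative: 7.2, 10.1, 15.4, 27.7, 39.0, 53.7.
The total first reaches 22 DD on day 4.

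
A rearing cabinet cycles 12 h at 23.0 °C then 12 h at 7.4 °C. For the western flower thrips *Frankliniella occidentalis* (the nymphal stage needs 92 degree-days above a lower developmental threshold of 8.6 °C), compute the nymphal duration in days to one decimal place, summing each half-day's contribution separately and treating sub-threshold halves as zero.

Day half: max(0, 23.0 − 8.6) × 0.5 = 14.4 × 0.5 = 7.20 DD.
Night half: max(0, 7.4 − 8.6) × 0.5 = 0.0 × 0.5 = 0.00 DD.
Per 24 h: 7.20 DD/day.
Duration = 92 / 7.20 = 12.778 ≈ 12.8 days.

12.8 days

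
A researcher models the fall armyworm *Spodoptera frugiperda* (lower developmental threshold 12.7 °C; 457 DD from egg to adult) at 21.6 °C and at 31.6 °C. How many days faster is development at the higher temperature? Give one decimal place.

27.2 days

At 21.6 °C: 457 / (21.6 − 12.7) = 457 / 8.9 = 51.348 d.
At 31.6 °C: 457 / (31.6 − 12.7) = 457 / 18.9 = 24.180 d.
Difference = |51.348 − 24.180| = 27.168 ≈ 27.2 days.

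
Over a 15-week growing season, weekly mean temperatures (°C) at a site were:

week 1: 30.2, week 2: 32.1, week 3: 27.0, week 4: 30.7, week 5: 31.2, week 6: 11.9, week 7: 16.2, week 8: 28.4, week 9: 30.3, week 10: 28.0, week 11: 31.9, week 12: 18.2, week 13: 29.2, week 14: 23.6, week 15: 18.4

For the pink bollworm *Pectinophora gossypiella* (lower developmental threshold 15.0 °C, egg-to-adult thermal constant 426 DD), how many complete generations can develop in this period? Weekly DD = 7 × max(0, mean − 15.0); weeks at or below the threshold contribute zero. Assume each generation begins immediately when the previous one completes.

Weekly DD (7 × max(0, T̄ − 15.0)): 106.4, 119.7, 84.0, 109.9, 113.4, 0.0, 8.4, 93.8, 107.1, 91.0, 118.3, 22.4, 99.4, 60.2, 23.8.
Season total = 1157.8 DD.
Complete generations = ⌊1157.8 / 426⌋ = 2.

2 generations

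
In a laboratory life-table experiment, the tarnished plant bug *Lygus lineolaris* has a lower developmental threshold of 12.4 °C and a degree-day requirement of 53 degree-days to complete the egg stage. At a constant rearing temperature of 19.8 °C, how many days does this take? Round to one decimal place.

7.2 days

Daily accumulation = 19.8 − 12.4 = 7.4 DD/day.
Duration = 53 / 7.4 = 7.162 ≈ 7.2 days.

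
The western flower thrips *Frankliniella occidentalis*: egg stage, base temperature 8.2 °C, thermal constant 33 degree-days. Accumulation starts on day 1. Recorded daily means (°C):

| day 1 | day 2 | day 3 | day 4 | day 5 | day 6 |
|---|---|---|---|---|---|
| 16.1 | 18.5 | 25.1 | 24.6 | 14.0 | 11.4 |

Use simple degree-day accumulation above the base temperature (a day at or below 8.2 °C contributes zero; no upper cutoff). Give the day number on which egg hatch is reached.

Daily DD above 8.2 °C: 7.9, 10.3, 16.9, 16.4, 5.8, 3.2.
Cumulative: 7.9, 18.2, 35.1, 51.5, 57.3, 60.5.
The total first reaches 33 DD on day 3.

day 3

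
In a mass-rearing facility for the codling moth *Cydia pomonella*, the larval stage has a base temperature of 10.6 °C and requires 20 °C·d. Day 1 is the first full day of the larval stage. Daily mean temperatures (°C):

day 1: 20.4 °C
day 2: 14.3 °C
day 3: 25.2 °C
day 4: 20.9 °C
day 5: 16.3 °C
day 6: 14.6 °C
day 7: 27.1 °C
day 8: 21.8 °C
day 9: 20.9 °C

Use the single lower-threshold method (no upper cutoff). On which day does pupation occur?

Daily DD above 10.6 °C: 9.8, 3.7, 14.6, 10.3, 5.7, 4.0, 16.5, 11.2, 10.3.
Cumulative: 9.8, 13.5, 28.1, 38.4, 44.1, 48.1, 64.6, 75.8, 86.1.
The total first reaches 20 DD on day 3.

day 3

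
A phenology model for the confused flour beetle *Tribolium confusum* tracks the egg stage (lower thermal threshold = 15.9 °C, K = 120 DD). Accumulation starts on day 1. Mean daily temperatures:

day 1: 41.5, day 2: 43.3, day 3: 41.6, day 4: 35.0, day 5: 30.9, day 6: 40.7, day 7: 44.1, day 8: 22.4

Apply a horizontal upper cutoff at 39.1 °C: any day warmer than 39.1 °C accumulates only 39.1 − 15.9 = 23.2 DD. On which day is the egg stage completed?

day 6

Daily DD above 15.9 °C (capped at 23.2): 23.2, 23.2, 23.2, 19.1, 15.0, 23.2, 23.2, 6.5.
Cumulative: 23.2, 46.4, 69.6, 88.7, 103.7, 126.9, 150.1, 156.6.
The total first reaches 120 DD on day 6.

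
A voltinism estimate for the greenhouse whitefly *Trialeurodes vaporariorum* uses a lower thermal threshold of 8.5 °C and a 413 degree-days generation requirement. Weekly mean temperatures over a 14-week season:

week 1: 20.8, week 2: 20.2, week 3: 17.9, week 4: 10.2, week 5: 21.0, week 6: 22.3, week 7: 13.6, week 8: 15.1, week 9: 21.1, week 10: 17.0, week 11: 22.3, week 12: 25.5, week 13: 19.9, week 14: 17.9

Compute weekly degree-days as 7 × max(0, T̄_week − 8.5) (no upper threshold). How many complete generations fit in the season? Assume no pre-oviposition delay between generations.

2 generations

Weekly DD (7 × max(0, T̄ − 8.5)): 86.1, 81.9, 65.8, 11.9, 87.5, 96.6, 35.7, 46.2, 88.2, 59.5, 96.6, 119.0, 79.8, 65.8.
Season total = 1020.6 DD.
Complete generations = ⌊1020.6 / 413⌋ = 2.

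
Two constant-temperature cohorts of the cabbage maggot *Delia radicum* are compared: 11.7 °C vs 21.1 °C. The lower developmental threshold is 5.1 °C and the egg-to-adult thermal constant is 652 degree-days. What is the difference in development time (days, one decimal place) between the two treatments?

At 11.7 °C: 652 / (11.7 − 5.1) = 652 / 6.6 = 98.788 d.
At 21.1 °C: 652 / (21.1 − 5.1) = 652 / 16.0 = 40.750 d.
Difference = |98.788 − 40.750| = 58.038 ≈ 58.0 days.

58.0 days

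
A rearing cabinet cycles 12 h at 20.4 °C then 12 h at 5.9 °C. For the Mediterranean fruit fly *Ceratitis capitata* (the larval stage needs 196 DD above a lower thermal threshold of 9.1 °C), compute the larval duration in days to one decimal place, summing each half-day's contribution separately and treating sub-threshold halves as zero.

34.7 days

Day half: max(0, 20.4 − 9.1) × 0.5 = 11.3 × 0.5 = 5.65 DD.
Night half: max(0, 5.9 − 9.1) × 0.5 = 0.0 × 0.5 = 0.00 DD.
Per 24 h: 5.65 DD/day.
Duration = 196 / 5.65 = 34.690 ≈ 34.7 days.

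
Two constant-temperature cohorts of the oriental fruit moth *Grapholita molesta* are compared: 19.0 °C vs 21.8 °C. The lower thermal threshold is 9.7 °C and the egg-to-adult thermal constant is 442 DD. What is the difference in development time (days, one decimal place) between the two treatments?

11.0 days

At 19.0 °C: 442 / (19.0 − 9.7) = 442 / 9.3 = 47.527 d.
At 21.8 °C: 442 / (21.8 − 9.7) = 442 / 12.1 = 36.529 d.
Difference = |47.527 − 36.529| = 10.998 ≈ 11.0 days.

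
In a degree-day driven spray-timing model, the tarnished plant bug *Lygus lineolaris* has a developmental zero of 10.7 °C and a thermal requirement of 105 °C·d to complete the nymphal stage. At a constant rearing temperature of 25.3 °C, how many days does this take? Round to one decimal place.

7.2 days

Daily accumulation = 25.3 − 10.7 = 14.6 DD/day.
Duration = 105 / 14.6 = 7.192 ≈ 7.2 days.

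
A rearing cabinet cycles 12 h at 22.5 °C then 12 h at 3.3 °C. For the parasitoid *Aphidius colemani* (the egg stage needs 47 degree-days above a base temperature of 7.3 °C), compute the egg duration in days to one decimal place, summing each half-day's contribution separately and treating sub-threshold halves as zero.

6.2 days

Day half: max(0, 22.5 − 7.3) × 0.5 = 15.2 × 0.5 = 7.60 DD.
Night half: max(0, 3.3 − 7.3) × 0.5 = 0.0 × 0.5 = 0.00 DD.
Per 24 h: 7.60 DD/day.
Duration = 47 / 7.60 = 6.184 ≈ 6.2 days.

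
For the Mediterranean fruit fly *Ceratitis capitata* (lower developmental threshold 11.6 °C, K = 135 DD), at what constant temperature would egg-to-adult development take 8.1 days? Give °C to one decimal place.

28.3 °C

Required daily accumulation = 135 / 8.1 = 16.667 DD/day.
T = T_base + 16.667 = 11.6 + 16.667 = 28.267 ≈ 28.3 °C.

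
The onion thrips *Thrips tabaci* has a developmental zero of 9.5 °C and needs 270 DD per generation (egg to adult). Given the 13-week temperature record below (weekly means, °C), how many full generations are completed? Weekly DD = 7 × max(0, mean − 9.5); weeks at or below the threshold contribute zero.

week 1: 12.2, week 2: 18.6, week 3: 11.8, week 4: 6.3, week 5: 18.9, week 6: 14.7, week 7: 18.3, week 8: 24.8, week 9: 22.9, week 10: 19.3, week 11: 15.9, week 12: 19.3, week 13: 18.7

2 generations

Weekly DD (7 × max(0, T̄ − 9.5)): 18.9, 63.7, 16.1, 0.0, 65.8, 36.4, 61.6, 107.1, 93.8, 68.6, 44.8, 68.6, 64.4.
Season total = 709.8 DD.
Complete generations = ⌊709.8 / 270⌋ = 2.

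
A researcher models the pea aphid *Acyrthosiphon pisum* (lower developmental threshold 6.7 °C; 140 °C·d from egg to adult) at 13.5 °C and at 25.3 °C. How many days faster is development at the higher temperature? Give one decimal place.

At 13.5 °C: 140 / (13.5 − 6.7) = 140 / 6.8 = 20.588 d.
At 25.3 °C: 140 / (25.3 − 6.7) = 140 / 18.6 = 7.527 d.
Difference = |20.588 − 7.527| = 13.061 ≈ 13.1 days.

13.1 days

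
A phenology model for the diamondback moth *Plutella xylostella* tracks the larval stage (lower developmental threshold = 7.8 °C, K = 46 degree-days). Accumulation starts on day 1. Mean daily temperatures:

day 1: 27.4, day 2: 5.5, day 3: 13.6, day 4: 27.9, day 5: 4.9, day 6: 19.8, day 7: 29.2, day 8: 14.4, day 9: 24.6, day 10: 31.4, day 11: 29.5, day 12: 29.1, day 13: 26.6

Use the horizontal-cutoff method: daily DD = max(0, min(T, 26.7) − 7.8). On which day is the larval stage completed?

day 6

Daily DD above 7.8 °C (capped at 18.9): 18.9, 0.0, 5.8, 18.9, 0.0, 12.0, 18.9, 6.6, 16.8, 18.9, 18.9, 18.9, 18.8.
Cumulative: 18.9, 18.9, 24.7, 43.6, 43.6, 55.6, 74.5, 81.1, 97.9, 116.8, 135.7, 154.6, 173.4.
The total first reaches 46 DD on day 6.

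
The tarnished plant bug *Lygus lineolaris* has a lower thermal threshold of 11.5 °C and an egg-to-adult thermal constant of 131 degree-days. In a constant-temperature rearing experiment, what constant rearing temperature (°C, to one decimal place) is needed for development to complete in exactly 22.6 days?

17.3 °C

Required daily accumulation = 131 / 22.6 = 5.796 DD/day.
T = T_base + 5.796 = 11.5 + 5.796 = 17.296 ≈ 17.3 °C.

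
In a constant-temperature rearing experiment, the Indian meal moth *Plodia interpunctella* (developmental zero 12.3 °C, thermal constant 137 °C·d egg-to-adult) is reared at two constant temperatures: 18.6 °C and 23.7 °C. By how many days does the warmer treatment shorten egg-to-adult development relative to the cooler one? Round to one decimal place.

At 18.6 °C: 137 / (18.6 − 12.3) = 137 / 6.3 = 21.746 d.
At 23.7 °C: 137 / (23.7 − 12.3) = 137 / 11.4 = 12.018 d.
Difference = |21.746 − 12.018| = 9.728 ≈ 9.7 days.

9.7 days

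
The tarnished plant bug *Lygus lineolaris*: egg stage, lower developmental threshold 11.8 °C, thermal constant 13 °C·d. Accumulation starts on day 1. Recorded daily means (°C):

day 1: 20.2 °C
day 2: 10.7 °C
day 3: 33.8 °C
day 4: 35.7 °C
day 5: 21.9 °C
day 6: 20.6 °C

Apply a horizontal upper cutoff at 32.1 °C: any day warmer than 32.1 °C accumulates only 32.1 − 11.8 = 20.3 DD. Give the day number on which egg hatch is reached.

day 3

Daily DD above 11.8 °C (capped at 20.3): 8.4, 0.0, 20.3, 20.3, 10.1, 8.8.
Cumulative: 8.4, 8.4, 28.7, 49.0, 59.1, 67.9.
The total first reaches 13 DD on day 3.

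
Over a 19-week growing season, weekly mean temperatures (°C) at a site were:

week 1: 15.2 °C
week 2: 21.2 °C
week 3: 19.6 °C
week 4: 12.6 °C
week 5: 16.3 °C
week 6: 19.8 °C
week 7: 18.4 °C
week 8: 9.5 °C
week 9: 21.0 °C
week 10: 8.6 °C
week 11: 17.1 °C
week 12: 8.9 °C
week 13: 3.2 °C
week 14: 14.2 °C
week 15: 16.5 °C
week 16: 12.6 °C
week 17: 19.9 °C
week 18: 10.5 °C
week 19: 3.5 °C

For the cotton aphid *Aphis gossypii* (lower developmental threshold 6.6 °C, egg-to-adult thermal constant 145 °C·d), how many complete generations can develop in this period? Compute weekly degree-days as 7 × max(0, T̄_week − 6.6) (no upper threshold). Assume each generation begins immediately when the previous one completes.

Weekly DD (7 × max(0, T̄ − 6.6)): 60.2, 102.2, 91.0, 42.0, 67.9, 92.4, 82.6, 20.3, 100.8, 14.0, 73.5, 16.1, 0.0, 53.2, 69.3, 42.0, 93.1, 27.3, 0.0.
Season total = 1047.9 DD.
Complete generations = ⌊1047.9 / 145⌋ = 7.

7 generations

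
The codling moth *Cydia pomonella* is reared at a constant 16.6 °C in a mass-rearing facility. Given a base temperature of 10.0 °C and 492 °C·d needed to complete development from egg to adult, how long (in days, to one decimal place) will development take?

74.5 days

Daily accumulation = 16.6 − 10.0 = 6.6 DD/day.
Duration = 492 / 6.6 = 74.545 ≈ 74.5 days.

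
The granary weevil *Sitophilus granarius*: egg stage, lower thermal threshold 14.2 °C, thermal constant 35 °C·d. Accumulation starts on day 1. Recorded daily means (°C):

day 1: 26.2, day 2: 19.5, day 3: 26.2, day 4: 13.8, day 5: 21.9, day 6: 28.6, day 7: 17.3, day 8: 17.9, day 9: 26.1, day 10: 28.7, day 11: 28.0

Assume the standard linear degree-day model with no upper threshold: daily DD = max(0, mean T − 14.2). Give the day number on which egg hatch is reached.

Daily DD above 14.2 °C: 12.0, 5.3, 12.0, 0.0, 7.7, 14.4, 3.1, 3.7, 11.9, 14.5, 13.8.
Cumulative: 12.0, 17.3, 29.3, 29.3, 37.0, 51.4, 54.5, 58.2, 70.1, 84.6, 98.4.
The total first reaches 35 DD on day 5.

day 5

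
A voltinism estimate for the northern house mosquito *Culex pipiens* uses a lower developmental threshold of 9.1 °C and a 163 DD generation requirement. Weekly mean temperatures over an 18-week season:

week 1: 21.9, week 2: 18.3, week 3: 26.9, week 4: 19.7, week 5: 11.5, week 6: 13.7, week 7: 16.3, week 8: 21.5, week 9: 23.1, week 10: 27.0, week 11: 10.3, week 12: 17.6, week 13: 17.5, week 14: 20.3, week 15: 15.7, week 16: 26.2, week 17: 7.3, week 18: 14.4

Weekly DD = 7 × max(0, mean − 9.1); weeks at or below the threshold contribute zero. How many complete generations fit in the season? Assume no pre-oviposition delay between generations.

Weekly DD (7 × max(0, T̄ − 9.1)): 89.6, 64.4, 124.6, 74.2, 16.8, 32.2, 50.4, 86.8, 98.0, 125.3, 8.4, 59.5, 58.8, 78.4, 46.2, 119.7, 0.0, 37.1.
Season total = 1170.4 DD.
Complete generations = ⌊1170.4 / 163⌋ = 7.

7 generations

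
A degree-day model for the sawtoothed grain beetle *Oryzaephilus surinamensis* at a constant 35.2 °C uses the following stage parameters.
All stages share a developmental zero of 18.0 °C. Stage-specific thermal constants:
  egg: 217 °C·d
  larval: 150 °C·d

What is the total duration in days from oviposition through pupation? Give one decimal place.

Daily accumulation at 35.2 °C = 35.2 − 18.0 = 17.2 DD/day.
Total K = 217 + 150 = 367 DD.
Total duration = 367 / 17.2 = 21.337 ≈ 21.3 days.

21.3 days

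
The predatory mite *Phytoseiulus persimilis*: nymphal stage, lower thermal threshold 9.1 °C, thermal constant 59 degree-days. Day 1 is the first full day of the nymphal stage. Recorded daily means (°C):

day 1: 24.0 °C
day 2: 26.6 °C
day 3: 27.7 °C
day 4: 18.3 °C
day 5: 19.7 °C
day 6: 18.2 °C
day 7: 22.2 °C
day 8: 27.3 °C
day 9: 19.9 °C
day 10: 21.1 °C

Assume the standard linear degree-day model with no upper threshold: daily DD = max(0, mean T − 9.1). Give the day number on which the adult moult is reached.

day 4

Daily DD above 9.1 °C: 14.9, 17.5, 18.6, 9.2, 10.6, 9.1, 13.1, 18.2, 10.8, 12.0.
Cumulative: 14.9, 32.4, 51.0, 60.2, 70.8, 79.9, 93.0, 111.2, 122.0, 134.0.
The total first reaches 59 DD on day 4.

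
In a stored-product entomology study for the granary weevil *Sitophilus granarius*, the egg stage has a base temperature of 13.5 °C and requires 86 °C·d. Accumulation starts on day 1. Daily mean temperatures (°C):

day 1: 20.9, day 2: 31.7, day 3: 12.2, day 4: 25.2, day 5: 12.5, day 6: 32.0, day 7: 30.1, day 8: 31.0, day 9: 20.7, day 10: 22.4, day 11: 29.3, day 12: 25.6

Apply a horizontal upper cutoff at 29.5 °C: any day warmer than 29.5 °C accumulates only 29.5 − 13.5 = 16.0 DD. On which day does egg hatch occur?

day 9

Daily DD above 13.5 °C (capped at 16.0): 7.4, 16.0, 0.0, 11.7, 0.0, 16.0, 16.0, 16.0, 7.2, 8.9, 15.8, 12.1.
Cumulative: 7.4, 23.4, 23.4, 35.1, 35.1, 51.1, 67.1, 83.1, 90.3, 99.2, 115.0, 127.1.
The total first reaches 86 DD on day 9.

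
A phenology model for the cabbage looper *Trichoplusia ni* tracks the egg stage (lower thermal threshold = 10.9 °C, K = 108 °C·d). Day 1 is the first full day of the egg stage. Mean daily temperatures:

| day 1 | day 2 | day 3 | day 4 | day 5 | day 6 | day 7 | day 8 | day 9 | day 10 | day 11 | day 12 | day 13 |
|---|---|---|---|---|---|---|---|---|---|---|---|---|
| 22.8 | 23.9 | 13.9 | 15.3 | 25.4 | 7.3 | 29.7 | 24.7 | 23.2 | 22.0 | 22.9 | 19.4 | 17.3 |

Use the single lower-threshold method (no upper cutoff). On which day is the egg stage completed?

day 11

Daily DD above 10.9 °C: 11.9, 13.0, 3.0, 4.4, 14.5, 0.0, 18.8, 13.8, 12.3, 11.1, 12.0, 8.5, 6.4.
Cumulative: 11.9, 24.9, 27.9, 32.3, 46.8, 46.8, 65.6, 79.4, 91.7, 102.8, 114.8, 123.3, 129.7.
The total first reaches 108 DD on day 11.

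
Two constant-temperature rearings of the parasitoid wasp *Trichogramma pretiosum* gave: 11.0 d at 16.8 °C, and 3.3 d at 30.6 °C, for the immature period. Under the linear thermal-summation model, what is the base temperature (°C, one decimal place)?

Linear rate model ⇒ the product D·(T − T_b) is constant across temperatures.
11.0·(16.8 − T_b) = 3.3·(30.6 − T_b)
T_b = (11.0·16.8 − 3.3·30.6) / (11.0 − 3.3) = 83.82 / 7.7 = 10.886 °C ≈ 10.9 °C.

10.9 °C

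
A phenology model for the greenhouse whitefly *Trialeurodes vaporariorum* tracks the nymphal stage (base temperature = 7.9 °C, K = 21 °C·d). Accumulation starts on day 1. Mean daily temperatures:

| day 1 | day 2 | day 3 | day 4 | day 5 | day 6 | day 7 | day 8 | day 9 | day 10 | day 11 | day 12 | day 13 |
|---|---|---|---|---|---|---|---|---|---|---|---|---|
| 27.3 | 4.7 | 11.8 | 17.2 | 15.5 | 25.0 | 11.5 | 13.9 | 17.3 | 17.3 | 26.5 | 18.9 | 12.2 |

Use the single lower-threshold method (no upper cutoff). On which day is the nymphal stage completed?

Daily DD above 7.9 °C: 19.4, 0.0, 3.9, 9.3, 7.6, 17.1, 3.6, 6.0, 9.4, 9.4, 18.6, 11.0, 4.3.
Cumulative: 19.4, 19.4, 23.3, 32.6, 40.2, 57.3, 60.9, 66.9, 76.3, 85.7, 104.3, 115.3, 119.6.
The total first reaches 21 DD on day 3.

day 3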